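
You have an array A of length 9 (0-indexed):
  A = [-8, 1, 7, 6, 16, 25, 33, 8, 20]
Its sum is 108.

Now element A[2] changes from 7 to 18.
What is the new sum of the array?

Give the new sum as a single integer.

Old value at index 2: 7
New value at index 2: 18
Delta = 18 - 7 = 11
New sum = old_sum + delta = 108 + (11) = 119

Answer: 119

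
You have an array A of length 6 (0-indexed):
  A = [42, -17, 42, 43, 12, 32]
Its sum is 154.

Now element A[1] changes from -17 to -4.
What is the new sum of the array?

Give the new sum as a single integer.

Old value at index 1: -17
New value at index 1: -4
Delta = -4 - -17 = 13
New sum = old_sum + delta = 154 + (13) = 167

Answer: 167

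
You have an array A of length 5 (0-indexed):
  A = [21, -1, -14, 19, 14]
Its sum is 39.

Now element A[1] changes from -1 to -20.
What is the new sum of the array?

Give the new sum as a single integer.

Old value at index 1: -1
New value at index 1: -20
Delta = -20 - -1 = -19
New sum = old_sum + delta = 39 + (-19) = 20

Answer: 20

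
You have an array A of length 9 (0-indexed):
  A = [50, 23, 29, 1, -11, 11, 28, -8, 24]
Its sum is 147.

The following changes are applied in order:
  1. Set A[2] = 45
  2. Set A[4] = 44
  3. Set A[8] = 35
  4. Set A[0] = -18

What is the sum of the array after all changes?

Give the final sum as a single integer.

Initial sum: 147
Change 1: A[2] 29 -> 45, delta = 16, sum = 163
Change 2: A[4] -11 -> 44, delta = 55, sum = 218
Change 3: A[8] 24 -> 35, delta = 11, sum = 229
Change 4: A[0] 50 -> -18, delta = -68, sum = 161

Answer: 161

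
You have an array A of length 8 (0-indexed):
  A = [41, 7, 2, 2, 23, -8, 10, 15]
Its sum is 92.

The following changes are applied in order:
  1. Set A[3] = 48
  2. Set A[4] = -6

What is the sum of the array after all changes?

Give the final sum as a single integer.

Initial sum: 92
Change 1: A[3] 2 -> 48, delta = 46, sum = 138
Change 2: A[4] 23 -> -6, delta = -29, sum = 109

Answer: 109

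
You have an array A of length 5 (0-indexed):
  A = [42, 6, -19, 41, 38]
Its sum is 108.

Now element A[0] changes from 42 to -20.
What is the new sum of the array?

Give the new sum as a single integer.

Old value at index 0: 42
New value at index 0: -20
Delta = -20 - 42 = -62
New sum = old_sum + delta = 108 + (-62) = 46

Answer: 46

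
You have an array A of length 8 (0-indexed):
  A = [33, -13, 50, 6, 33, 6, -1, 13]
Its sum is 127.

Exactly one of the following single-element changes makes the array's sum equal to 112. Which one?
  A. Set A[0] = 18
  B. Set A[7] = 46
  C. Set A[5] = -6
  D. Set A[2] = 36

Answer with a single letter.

Answer: A

Derivation:
Option A: A[0] 33->18, delta=-15, new_sum=127+(-15)=112 <-- matches target
Option B: A[7] 13->46, delta=33, new_sum=127+(33)=160
Option C: A[5] 6->-6, delta=-12, new_sum=127+(-12)=115
Option D: A[2] 50->36, delta=-14, new_sum=127+(-14)=113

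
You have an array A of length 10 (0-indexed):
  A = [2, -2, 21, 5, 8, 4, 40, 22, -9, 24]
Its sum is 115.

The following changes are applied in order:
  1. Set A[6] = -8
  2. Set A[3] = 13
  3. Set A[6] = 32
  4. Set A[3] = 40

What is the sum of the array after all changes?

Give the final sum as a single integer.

Answer: 142

Derivation:
Initial sum: 115
Change 1: A[6] 40 -> -8, delta = -48, sum = 67
Change 2: A[3] 5 -> 13, delta = 8, sum = 75
Change 3: A[6] -8 -> 32, delta = 40, sum = 115
Change 4: A[3] 13 -> 40, delta = 27, sum = 142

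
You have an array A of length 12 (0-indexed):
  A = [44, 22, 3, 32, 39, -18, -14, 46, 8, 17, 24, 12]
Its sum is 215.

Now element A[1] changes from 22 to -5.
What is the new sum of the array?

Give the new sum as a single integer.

Old value at index 1: 22
New value at index 1: -5
Delta = -5 - 22 = -27
New sum = old_sum + delta = 215 + (-27) = 188

Answer: 188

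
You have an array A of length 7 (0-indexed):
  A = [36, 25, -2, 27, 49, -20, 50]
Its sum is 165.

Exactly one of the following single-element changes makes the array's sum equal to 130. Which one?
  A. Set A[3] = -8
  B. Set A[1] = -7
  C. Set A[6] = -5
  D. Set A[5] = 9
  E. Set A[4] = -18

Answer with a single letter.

Option A: A[3] 27->-8, delta=-35, new_sum=165+(-35)=130 <-- matches target
Option B: A[1] 25->-7, delta=-32, new_sum=165+(-32)=133
Option C: A[6] 50->-5, delta=-55, new_sum=165+(-55)=110
Option D: A[5] -20->9, delta=29, new_sum=165+(29)=194
Option E: A[4] 49->-18, delta=-67, new_sum=165+(-67)=98

Answer: A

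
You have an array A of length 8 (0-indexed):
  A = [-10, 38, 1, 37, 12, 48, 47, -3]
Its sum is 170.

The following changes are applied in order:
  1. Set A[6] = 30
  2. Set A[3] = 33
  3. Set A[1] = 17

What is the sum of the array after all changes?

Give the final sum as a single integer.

Initial sum: 170
Change 1: A[6] 47 -> 30, delta = -17, sum = 153
Change 2: A[3] 37 -> 33, delta = -4, sum = 149
Change 3: A[1] 38 -> 17, delta = -21, sum = 128

Answer: 128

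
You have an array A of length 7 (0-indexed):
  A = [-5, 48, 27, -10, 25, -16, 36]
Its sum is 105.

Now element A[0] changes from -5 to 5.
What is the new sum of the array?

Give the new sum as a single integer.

Answer: 115

Derivation:
Old value at index 0: -5
New value at index 0: 5
Delta = 5 - -5 = 10
New sum = old_sum + delta = 105 + (10) = 115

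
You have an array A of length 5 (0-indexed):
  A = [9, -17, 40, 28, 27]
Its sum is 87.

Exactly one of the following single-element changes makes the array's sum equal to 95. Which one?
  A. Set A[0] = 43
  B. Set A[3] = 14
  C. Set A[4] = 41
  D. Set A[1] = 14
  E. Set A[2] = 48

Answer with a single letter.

Option A: A[0] 9->43, delta=34, new_sum=87+(34)=121
Option B: A[3] 28->14, delta=-14, new_sum=87+(-14)=73
Option C: A[4] 27->41, delta=14, new_sum=87+(14)=101
Option D: A[1] -17->14, delta=31, new_sum=87+(31)=118
Option E: A[2] 40->48, delta=8, new_sum=87+(8)=95 <-- matches target

Answer: E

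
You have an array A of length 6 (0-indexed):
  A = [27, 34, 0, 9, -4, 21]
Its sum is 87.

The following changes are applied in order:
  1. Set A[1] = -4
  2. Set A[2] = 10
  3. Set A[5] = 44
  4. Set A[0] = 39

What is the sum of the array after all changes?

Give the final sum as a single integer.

Initial sum: 87
Change 1: A[1] 34 -> -4, delta = -38, sum = 49
Change 2: A[2] 0 -> 10, delta = 10, sum = 59
Change 3: A[5] 21 -> 44, delta = 23, sum = 82
Change 4: A[0] 27 -> 39, delta = 12, sum = 94

Answer: 94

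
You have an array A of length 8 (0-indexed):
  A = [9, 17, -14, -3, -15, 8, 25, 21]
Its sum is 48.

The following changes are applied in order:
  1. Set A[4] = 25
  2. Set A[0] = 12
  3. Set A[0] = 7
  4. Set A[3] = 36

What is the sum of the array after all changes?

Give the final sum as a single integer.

Answer: 125

Derivation:
Initial sum: 48
Change 1: A[4] -15 -> 25, delta = 40, sum = 88
Change 2: A[0] 9 -> 12, delta = 3, sum = 91
Change 3: A[0] 12 -> 7, delta = -5, sum = 86
Change 4: A[3] -3 -> 36, delta = 39, sum = 125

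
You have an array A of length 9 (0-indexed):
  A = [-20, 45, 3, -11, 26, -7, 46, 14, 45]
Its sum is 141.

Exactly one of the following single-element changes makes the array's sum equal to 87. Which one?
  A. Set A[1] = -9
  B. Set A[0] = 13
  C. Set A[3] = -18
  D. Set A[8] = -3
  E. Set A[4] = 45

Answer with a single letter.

Option A: A[1] 45->-9, delta=-54, new_sum=141+(-54)=87 <-- matches target
Option B: A[0] -20->13, delta=33, new_sum=141+(33)=174
Option C: A[3] -11->-18, delta=-7, new_sum=141+(-7)=134
Option D: A[8] 45->-3, delta=-48, new_sum=141+(-48)=93
Option E: A[4] 26->45, delta=19, new_sum=141+(19)=160

Answer: A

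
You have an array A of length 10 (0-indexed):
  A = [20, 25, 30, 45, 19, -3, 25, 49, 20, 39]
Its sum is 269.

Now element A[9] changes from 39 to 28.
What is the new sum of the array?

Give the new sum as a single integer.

Answer: 258

Derivation:
Old value at index 9: 39
New value at index 9: 28
Delta = 28 - 39 = -11
New sum = old_sum + delta = 269 + (-11) = 258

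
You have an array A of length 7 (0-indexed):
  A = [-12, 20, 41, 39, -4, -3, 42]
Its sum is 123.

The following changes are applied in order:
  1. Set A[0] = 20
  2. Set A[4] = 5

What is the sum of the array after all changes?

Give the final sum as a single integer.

Initial sum: 123
Change 1: A[0] -12 -> 20, delta = 32, sum = 155
Change 2: A[4] -4 -> 5, delta = 9, sum = 164

Answer: 164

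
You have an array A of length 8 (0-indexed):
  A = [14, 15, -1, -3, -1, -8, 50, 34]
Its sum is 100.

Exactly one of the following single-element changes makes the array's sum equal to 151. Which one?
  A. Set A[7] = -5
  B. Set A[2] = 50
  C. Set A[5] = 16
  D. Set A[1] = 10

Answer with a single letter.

Option A: A[7] 34->-5, delta=-39, new_sum=100+(-39)=61
Option B: A[2] -1->50, delta=51, new_sum=100+(51)=151 <-- matches target
Option C: A[5] -8->16, delta=24, new_sum=100+(24)=124
Option D: A[1] 15->10, delta=-5, new_sum=100+(-5)=95

Answer: B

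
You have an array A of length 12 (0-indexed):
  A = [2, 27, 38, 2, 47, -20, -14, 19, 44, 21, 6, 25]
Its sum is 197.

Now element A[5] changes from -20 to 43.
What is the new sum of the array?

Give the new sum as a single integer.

Answer: 260

Derivation:
Old value at index 5: -20
New value at index 5: 43
Delta = 43 - -20 = 63
New sum = old_sum + delta = 197 + (63) = 260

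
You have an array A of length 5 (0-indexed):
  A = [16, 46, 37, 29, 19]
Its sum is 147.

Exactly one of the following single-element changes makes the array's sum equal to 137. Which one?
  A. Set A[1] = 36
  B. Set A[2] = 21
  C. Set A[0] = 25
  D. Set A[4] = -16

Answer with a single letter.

Option A: A[1] 46->36, delta=-10, new_sum=147+(-10)=137 <-- matches target
Option B: A[2] 37->21, delta=-16, new_sum=147+(-16)=131
Option C: A[0] 16->25, delta=9, new_sum=147+(9)=156
Option D: A[4] 19->-16, delta=-35, new_sum=147+(-35)=112

Answer: A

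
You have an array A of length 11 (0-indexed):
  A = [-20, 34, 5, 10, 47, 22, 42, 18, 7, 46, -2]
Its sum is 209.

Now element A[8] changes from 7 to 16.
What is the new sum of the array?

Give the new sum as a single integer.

Answer: 218

Derivation:
Old value at index 8: 7
New value at index 8: 16
Delta = 16 - 7 = 9
New sum = old_sum + delta = 209 + (9) = 218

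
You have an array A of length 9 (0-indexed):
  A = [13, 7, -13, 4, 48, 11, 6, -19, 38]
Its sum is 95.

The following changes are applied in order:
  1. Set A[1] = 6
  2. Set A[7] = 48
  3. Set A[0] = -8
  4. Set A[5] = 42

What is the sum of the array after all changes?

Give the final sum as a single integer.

Answer: 171

Derivation:
Initial sum: 95
Change 1: A[1] 7 -> 6, delta = -1, sum = 94
Change 2: A[7] -19 -> 48, delta = 67, sum = 161
Change 3: A[0] 13 -> -8, delta = -21, sum = 140
Change 4: A[5] 11 -> 42, delta = 31, sum = 171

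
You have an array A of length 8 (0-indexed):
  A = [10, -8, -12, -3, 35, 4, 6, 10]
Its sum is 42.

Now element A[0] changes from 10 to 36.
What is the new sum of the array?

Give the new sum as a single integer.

Answer: 68

Derivation:
Old value at index 0: 10
New value at index 0: 36
Delta = 36 - 10 = 26
New sum = old_sum + delta = 42 + (26) = 68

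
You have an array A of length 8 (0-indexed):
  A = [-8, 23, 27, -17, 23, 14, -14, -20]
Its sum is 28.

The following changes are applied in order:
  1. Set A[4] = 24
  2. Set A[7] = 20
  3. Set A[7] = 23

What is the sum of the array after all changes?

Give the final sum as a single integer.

Initial sum: 28
Change 1: A[4] 23 -> 24, delta = 1, sum = 29
Change 2: A[7] -20 -> 20, delta = 40, sum = 69
Change 3: A[7] 20 -> 23, delta = 3, sum = 72

Answer: 72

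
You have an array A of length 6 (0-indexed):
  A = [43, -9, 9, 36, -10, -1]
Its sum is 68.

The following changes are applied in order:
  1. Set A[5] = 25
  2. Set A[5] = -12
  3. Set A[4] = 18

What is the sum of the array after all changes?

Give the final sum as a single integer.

Answer: 85

Derivation:
Initial sum: 68
Change 1: A[5] -1 -> 25, delta = 26, sum = 94
Change 2: A[5] 25 -> -12, delta = -37, sum = 57
Change 3: A[4] -10 -> 18, delta = 28, sum = 85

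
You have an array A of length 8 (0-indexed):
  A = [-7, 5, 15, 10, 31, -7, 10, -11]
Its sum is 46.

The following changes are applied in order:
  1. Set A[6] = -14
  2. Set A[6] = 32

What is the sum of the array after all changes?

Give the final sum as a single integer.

Answer: 68

Derivation:
Initial sum: 46
Change 1: A[6] 10 -> -14, delta = -24, sum = 22
Change 2: A[6] -14 -> 32, delta = 46, sum = 68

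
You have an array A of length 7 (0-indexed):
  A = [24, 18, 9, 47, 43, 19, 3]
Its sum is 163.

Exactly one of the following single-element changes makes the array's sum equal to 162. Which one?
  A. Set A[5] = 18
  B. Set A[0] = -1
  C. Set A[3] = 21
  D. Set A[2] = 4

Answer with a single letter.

Option A: A[5] 19->18, delta=-1, new_sum=163+(-1)=162 <-- matches target
Option B: A[0] 24->-1, delta=-25, new_sum=163+(-25)=138
Option C: A[3] 47->21, delta=-26, new_sum=163+(-26)=137
Option D: A[2] 9->4, delta=-5, new_sum=163+(-5)=158

Answer: A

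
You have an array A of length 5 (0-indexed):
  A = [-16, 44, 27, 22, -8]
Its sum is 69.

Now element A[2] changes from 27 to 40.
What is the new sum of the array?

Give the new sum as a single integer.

Answer: 82

Derivation:
Old value at index 2: 27
New value at index 2: 40
Delta = 40 - 27 = 13
New sum = old_sum + delta = 69 + (13) = 82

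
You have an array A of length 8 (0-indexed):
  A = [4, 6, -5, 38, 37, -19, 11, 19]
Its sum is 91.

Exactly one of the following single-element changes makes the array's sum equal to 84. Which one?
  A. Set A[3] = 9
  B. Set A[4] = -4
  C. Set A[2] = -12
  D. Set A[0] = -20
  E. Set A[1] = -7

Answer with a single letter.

Option A: A[3] 38->9, delta=-29, new_sum=91+(-29)=62
Option B: A[4] 37->-4, delta=-41, new_sum=91+(-41)=50
Option C: A[2] -5->-12, delta=-7, new_sum=91+(-7)=84 <-- matches target
Option D: A[0] 4->-20, delta=-24, new_sum=91+(-24)=67
Option E: A[1] 6->-7, delta=-13, new_sum=91+(-13)=78

Answer: C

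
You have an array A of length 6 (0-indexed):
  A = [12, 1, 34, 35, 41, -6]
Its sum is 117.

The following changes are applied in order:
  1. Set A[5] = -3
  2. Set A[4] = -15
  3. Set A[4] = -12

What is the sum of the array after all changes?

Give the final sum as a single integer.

Initial sum: 117
Change 1: A[5] -6 -> -3, delta = 3, sum = 120
Change 2: A[4] 41 -> -15, delta = -56, sum = 64
Change 3: A[4] -15 -> -12, delta = 3, sum = 67

Answer: 67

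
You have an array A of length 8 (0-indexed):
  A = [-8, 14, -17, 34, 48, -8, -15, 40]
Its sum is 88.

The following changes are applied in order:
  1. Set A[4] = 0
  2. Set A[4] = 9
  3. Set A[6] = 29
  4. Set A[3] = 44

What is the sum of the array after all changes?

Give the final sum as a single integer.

Initial sum: 88
Change 1: A[4] 48 -> 0, delta = -48, sum = 40
Change 2: A[4] 0 -> 9, delta = 9, sum = 49
Change 3: A[6] -15 -> 29, delta = 44, sum = 93
Change 4: A[3] 34 -> 44, delta = 10, sum = 103

Answer: 103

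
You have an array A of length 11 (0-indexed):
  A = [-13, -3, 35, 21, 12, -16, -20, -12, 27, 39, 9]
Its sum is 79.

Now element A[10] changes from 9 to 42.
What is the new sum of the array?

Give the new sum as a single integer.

Old value at index 10: 9
New value at index 10: 42
Delta = 42 - 9 = 33
New sum = old_sum + delta = 79 + (33) = 112

Answer: 112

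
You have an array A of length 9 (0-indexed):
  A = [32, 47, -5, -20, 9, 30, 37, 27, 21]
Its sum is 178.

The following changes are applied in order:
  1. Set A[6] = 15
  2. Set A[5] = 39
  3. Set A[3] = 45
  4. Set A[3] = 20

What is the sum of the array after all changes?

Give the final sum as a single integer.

Answer: 205

Derivation:
Initial sum: 178
Change 1: A[6] 37 -> 15, delta = -22, sum = 156
Change 2: A[5] 30 -> 39, delta = 9, sum = 165
Change 3: A[3] -20 -> 45, delta = 65, sum = 230
Change 4: A[3] 45 -> 20, delta = -25, sum = 205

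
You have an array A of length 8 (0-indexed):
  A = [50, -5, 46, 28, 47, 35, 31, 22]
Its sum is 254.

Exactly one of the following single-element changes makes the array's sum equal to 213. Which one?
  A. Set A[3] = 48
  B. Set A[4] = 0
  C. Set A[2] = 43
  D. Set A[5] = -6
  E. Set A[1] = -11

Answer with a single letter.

Option A: A[3] 28->48, delta=20, new_sum=254+(20)=274
Option B: A[4] 47->0, delta=-47, new_sum=254+(-47)=207
Option C: A[2] 46->43, delta=-3, new_sum=254+(-3)=251
Option D: A[5] 35->-6, delta=-41, new_sum=254+(-41)=213 <-- matches target
Option E: A[1] -5->-11, delta=-6, new_sum=254+(-6)=248

Answer: D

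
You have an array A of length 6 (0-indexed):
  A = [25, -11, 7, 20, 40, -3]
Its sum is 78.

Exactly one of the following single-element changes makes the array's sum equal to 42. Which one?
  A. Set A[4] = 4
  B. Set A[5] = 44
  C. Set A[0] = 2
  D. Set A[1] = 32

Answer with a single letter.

Answer: A

Derivation:
Option A: A[4] 40->4, delta=-36, new_sum=78+(-36)=42 <-- matches target
Option B: A[5] -3->44, delta=47, new_sum=78+(47)=125
Option C: A[0] 25->2, delta=-23, new_sum=78+(-23)=55
Option D: A[1] -11->32, delta=43, new_sum=78+(43)=121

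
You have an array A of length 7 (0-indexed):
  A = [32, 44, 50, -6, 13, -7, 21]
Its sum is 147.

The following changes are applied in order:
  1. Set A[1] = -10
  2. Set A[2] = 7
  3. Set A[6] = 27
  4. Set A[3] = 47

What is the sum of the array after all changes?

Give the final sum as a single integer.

Initial sum: 147
Change 1: A[1] 44 -> -10, delta = -54, sum = 93
Change 2: A[2] 50 -> 7, delta = -43, sum = 50
Change 3: A[6] 21 -> 27, delta = 6, sum = 56
Change 4: A[3] -6 -> 47, delta = 53, sum = 109

Answer: 109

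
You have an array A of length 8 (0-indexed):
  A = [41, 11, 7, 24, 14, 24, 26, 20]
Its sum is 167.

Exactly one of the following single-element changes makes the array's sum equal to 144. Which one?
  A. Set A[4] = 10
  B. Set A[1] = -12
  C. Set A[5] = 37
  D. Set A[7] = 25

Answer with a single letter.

Answer: B

Derivation:
Option A: A[4] 14->10, delta=-4, new_sum=167+(-4)=163
Option B: A[1] 11->-12, delta=-23, new_sum=167+(-23)=144 <-- matches target
Option C: A[5] 24->37, delta=13, new_sum=167+(13)=180
Option D: A[7] 20->25, delta=5, new_sum=167+(5)=172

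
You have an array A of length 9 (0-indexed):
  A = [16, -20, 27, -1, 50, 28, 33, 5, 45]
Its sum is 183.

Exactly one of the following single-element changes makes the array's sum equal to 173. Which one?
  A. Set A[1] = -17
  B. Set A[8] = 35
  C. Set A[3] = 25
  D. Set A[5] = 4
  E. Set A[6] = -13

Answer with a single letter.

Option A: A[1] -20->-17, delta=3, new_sum=183+(3)=186
Option B: A[8] 45->35, delta=-10, new_sum=183+(-10)=173 <-- matches target
Option C: A[3] -1->25, delta=26, new_sum=183+(26)=209
Option D: A[5] 28->4, delta=-24, new_sum=183+(-24)=159
Option E: A[6] 33->-13, delta=-46, new_sum=183+(-46)=137

Answer: B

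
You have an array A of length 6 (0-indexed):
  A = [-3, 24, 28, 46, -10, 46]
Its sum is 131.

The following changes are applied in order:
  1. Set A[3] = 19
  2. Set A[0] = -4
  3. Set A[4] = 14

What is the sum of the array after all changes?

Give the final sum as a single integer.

Answer: 127

Derivation:
Initial sum: 131
Change 1: A[3] 46 -> 19, delta = -27, sum = 104
Change 2: A[0] -3 -> -4, delta = -1, sum = 103
Change 3: A[4] -10 -> 14, delta = 24, sum = 127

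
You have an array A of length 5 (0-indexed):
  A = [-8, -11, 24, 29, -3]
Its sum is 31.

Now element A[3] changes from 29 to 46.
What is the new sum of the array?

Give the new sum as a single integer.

Answer: 48

Derivation:
Old value at index 3: 29
New value at index 3: 46
Delta = 46 - 29 = 17
New sum = old_sum + delta = 31 + (17) = 48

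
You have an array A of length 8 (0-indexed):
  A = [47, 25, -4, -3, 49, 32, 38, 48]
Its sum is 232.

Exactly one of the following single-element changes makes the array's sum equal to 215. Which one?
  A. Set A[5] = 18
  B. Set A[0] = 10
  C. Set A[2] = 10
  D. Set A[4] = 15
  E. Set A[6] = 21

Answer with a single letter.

Answer: E

Derivation:
Option A: A[5] 32->18, delta=-14, new_sum=232+(-14)=218
Option B: A[0] 47->10, delta=-37, new_sum=232+(-37)=195
Option C: A[2] -4->10, delta=14, new_sum=232+(14)=246
Option D: A[4] 49->15, delta=-34, new_sum=232+(-34)=198
Option E: A[6] 38->21, delta=-17, new_sum=232+(-17)=215 <-- matches target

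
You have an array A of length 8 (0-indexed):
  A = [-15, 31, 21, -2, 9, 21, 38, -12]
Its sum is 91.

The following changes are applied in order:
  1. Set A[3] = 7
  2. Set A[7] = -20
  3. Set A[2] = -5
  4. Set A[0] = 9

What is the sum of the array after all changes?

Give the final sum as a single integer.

Initial sum: 91
Change 1: A[3] -2 -> 7, delta = 9, sum = 100
Change 2: A[7] -12 -> -20, delta = -8, sum = 92
Change 3: A[2] 21 -> -5, delta = -26, sum = 66
Change 4: A[0] -15 -> 9, delta = 24, sum = 90

Answer: 90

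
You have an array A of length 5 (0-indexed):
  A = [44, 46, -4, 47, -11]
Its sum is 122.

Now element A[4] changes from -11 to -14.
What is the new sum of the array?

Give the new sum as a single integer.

Old value at index 4: -11
New value at index 4: -14
Delta = -14 - -11 = -3
New sum = old_sum + delta = 122 + (-3) = 119

Answer: 119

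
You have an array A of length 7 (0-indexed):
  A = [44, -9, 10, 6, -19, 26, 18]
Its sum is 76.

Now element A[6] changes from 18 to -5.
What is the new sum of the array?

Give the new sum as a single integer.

Old value at index 6: 18
New value at index 6: -5
Delta = -5 - 18 = -23
New sum = old_sum + delta = 76 + (-23) = 53

Answer: 53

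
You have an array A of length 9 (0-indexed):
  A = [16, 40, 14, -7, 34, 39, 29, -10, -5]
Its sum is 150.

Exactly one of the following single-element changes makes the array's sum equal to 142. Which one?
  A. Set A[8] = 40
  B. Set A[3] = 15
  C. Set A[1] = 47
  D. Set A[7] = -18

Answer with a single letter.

Answer: D

Derivation:
Option A: A[8] -5->40, delta=45, new_sum=150+(45)=195
Option B: A[3] -7->15, delta=22, new_sum=150+(22)=172
Option C: A[1] 40->47, delta=7, new_sum=150+(7)=157
Option D: A[7] -10->-18, delta=-8, new_sum=150+(-8)=142 <-- matches target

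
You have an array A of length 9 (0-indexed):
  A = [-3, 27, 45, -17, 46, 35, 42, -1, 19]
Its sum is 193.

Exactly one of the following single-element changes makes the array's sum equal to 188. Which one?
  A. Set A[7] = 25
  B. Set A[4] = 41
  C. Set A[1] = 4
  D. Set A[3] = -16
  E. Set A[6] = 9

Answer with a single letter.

Answer: B

Derivation:
Option A: A[7] -1->25, delta=26, new_sum=193+(26)=219
Option B: A[4] 46->41, delta=-5, new_sum=193+(-5)=188 <-- matches target
Option C: A[1] 27->4, delta=-23, new_sum=193+(-23)=170
Option D: A[3] -17->-16, delta=1, new_sum=193+(1)=194
Option E: A[6] 42->9, delta=-33, new_sum=193+(-33)=160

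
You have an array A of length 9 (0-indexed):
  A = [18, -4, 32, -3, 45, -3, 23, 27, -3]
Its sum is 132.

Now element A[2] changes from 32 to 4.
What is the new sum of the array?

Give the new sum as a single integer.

Answer: 104

Derivation:
Old value at index 2: 32
New value at index 2: 4
Delta = 4 - 32 = -28
New sum = old_sum + delta = 132 + (-28) = 104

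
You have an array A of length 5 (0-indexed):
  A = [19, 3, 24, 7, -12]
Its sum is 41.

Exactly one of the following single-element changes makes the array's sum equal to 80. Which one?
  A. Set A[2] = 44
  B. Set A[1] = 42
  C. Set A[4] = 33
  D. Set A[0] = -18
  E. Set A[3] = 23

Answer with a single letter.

Option A: A[2] 24->44, delta=20, new_sum=41+(20)=61
Option B: A[1] 3->42, delta=39, new_sum=41+(39)=80 <-- matches target
Option C: A[4] -12->33, delta=45, new_sum=41+(45)=86
Option D: A[0] 19->-18, delta=-37, new_sum=41+(-37)=4
Option E: A[3] 7->23, delta=16, new_sum=41+(16)=57

Answer: B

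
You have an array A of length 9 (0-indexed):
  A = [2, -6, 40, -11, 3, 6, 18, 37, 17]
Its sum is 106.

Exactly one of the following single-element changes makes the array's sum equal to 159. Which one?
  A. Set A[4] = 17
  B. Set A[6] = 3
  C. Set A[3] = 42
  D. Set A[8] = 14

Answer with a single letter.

Answer: C

Derivation:
Option A: A[4] 3->17, delta=14, new_sum=106+(14)=120
Option B: A[6] 18->3, delta=-15, new_sum=106+(-15)=91
Option C: A[3] -11->42, delta=53, new_sum=106+(53)=159 <-- matches target
Option D: A[8] 17->14, delta=-3, new_sum=106+(-3)=103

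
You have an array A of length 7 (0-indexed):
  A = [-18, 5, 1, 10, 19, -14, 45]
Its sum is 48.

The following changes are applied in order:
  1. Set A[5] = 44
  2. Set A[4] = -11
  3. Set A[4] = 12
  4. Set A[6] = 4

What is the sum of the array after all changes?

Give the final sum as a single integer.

Answer: 58

Derivation:
Initial sum: 48
Change 1: A[5] -14 -> 44, delta = 58, sum = 106
Change 2: A[4] 19 -> -11, delta = -30, sum = 76
Change 3: A[4] -11 -> 12, delta = 23, sum = 99
Change 4: A[6] 45 -> 4, delta = -41, sum = 58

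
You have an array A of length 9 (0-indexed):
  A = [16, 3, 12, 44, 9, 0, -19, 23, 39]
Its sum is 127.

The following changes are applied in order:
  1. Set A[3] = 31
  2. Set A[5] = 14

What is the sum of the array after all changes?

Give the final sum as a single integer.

Initial sum: 127
Change 1: A[3] 44 -> 31, delta = -13, sum = 114
Change 2: A[5] 0 -> 14, delta = 14, sum = 128

Answer: 128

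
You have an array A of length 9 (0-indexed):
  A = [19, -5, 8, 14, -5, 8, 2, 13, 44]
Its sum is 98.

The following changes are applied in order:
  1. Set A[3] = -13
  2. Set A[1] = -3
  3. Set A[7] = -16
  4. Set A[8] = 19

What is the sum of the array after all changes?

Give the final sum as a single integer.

Answer: 19

Derivation:
Initial sum: 98
Change 1: A[3] 14 -> -13, delta = -27, sum = 71
Change 2: A[1] -5 -> -3, delta = 2, sum = 73
Change 3: A[7] 13 -> -16, delta = -29, sum = 44
Change 4: A[8] 44 -> 19, delta = -25, sum = 19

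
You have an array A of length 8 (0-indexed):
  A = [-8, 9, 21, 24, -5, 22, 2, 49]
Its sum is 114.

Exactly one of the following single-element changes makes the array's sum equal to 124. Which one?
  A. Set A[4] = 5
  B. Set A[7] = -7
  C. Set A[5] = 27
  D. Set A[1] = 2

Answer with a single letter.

Answer: A

Derivation:
Option A: A[4] -5->5, delta=10, new_sum=114+(10)=124 <-- matches target
Option B: A[7] 49->-7, delta=-56, new_sum=114+(-56)=58
Option C: A[5] 22->27, delta=5, new_sum=114+(5)=119
Option D: A[1] 9->2, delta=-7, new_sum=114+(-7)=107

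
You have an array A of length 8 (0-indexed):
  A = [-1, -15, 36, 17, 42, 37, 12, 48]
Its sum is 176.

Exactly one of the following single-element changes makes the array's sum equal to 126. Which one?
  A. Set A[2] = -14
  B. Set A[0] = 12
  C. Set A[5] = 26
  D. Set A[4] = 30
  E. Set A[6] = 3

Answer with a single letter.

Answer: A

Derivation:
Option A: A[2] 36->-14, delta=-50, new_sum=176+(-50)=126 <-- matches target
Option B: A[0] -1->12, delta=13, new_sum=176+(13)=189
Option C: A[5] 37->26, delta=-11, new_sum=176+(-11)=165
Option D: A[4] 42->30, delta=-12, new_sum=176+(-12)=164
Option E: A[6] 12->3, delta=-9, new_sum=176+(-9)=167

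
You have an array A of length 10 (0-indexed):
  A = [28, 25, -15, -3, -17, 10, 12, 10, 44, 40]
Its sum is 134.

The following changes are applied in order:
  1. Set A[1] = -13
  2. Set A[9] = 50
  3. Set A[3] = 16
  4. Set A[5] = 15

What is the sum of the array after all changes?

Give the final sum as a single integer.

Initial sum: 134
Change 1: A[1] 25 -> -13, delta = -38, sum = 96
Change 2: A[9] 40 -> 50, delta = 10, sum = 106
Change 3: A[3] -3 -> 16, delta = 19, sum = 125
Change 4: A[5] 10 -> 15, delta = 5, sum = 130

Answer: 130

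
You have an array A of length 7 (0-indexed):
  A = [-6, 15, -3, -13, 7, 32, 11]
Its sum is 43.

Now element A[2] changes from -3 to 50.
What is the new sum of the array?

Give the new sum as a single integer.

Old value at index 2: -3
New value at index 2: 50
Delta = 50 - -3 = 53
New sum = old_sum + delta = 43 + (53) = 96

Answer: 96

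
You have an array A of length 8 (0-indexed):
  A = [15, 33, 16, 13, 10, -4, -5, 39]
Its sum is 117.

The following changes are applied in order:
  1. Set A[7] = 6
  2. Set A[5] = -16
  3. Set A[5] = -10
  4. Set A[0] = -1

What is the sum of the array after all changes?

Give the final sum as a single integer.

Answer: 62

Derivation:
Initial sum: 117
Change 1: A[7] 39 -> 6, delta = -33, sum = 84
Change 2: A[5] -4 -> -16, delta = -12, sum = 72
Change 3: A[5] -16 -> -10, delta = 6, sum = 78
Change 4: A[0] 15 -> -1, delta = -16, sum = 62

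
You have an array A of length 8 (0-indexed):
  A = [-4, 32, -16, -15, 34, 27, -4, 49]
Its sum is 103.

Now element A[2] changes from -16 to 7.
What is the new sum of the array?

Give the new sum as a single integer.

Answer: 126

Derivation:
Old value at index 2: -16
New value at index 2: 7
Delta = 7 - -16 = 23
New sum = old_sum + delta = 103 + (23) = 126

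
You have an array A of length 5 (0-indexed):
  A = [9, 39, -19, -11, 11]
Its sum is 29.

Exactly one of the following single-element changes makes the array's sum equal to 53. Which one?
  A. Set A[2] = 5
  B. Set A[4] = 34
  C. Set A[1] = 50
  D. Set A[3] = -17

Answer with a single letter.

Answer: A

Derivation:
Option A: A[2] -19->5, delta=24, new_sum=29+(24)=53 <-- matches target
Option B: A[4] 11->34, delta=23, new_sum=29+(23)=52
Option C: A[1] 39->50, delta=11, new_sum=29+(11)=40
Option D: A[3] -11->-17, delta=-6, new_sum=29+(-6)=23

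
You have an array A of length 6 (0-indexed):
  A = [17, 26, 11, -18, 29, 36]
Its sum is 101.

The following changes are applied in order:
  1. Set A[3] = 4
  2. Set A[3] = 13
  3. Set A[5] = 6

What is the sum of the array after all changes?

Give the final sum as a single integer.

Answer: 102

Derivation:
Initial sum: 101
Change 1: A[3] -18 -> 4, delta = 22, sum = 123
Change 2: A[3] 4 -> 13, delta = 9, sum = 132
Change 3: A[5] 36 -> 6, delta = -30, sum = 102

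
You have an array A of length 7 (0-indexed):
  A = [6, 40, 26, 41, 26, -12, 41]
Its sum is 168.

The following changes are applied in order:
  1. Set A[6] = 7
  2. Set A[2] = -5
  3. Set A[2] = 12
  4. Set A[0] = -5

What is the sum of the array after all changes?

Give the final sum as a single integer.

Answer: 109

Derivation:
Initial sum: 168
Change 1: A[6] 41 -> 7, delta = -34, sum = 134
Change 2: A[2] 26 -> -5, delta = -31, sum = 103
Change 3: A[2] -5 -> 12, delta = 17, sum = 120
Change 4: A[0] 6 -> -5, delta = -11, sum = 109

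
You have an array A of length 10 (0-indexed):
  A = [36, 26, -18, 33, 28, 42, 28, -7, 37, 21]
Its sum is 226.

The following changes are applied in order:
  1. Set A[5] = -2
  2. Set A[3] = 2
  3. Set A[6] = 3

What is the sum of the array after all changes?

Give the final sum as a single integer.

Initial sum: 226
Change 1: A[5] 42 -> -2, delta = -44, sum = 182
Change 2: A[3] 33 -> 2, delta = -31, sum = 151
Change 3: A[6] 28 -> 3, delta = -25, sum = 126

Answer: 126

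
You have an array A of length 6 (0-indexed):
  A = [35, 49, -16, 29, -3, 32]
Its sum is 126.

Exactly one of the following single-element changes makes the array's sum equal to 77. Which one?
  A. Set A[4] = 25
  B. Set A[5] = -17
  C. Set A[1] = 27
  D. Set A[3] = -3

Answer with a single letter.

Option A: A[4] -3->25, delta=28, new_sum=126+(28)=154
Option B: A[5] 32->-17, delta=-49, new_sum=126+(-49)=77 <-- matches target
Option C: A[1] 49->27, delta=-22, new_sum=126+(-22)=104
Option D: A[3] 29->-3, delta=-32, new_sum=126+(-32)=94

Answer: B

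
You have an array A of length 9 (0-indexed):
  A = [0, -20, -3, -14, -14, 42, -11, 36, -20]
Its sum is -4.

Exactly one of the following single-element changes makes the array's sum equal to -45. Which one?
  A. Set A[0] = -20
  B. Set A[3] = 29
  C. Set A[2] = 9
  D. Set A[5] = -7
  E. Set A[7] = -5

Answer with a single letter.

Option A: A[0] 0->-20, delta=-20, new_sum=-4+(-20)=-24
Option B: A[3] -14->29, delta=43, new_sum=-4+(43)=39
Option C: A[2] -3->9, delta=12, new_sum=-4+(12)=8
Option D: A[5] 42->-7, delta=-49, new_sum=-4+(-49)=-53
Option E: A[7] 36->-5, delta=-41, new_sum=-4+(-41)=-45 <-- matches target

Answer: E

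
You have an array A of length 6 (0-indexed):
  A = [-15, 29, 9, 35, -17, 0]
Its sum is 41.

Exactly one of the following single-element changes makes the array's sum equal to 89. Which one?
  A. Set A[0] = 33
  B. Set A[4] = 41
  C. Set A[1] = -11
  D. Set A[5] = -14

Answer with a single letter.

Answer: A

Derivation:
Option A: A[0] -15->33, delta=48, new_sum=41+(48)=89 <-- matches target
Option B: A[4] -17->41, delta=58, new_sum=41+(58)=99
Option C: A[1] 29->-11, delta=-40, new_sum=41+(-40)=1
Option D: A[5] 0->-14, delta=-14, new_sum=41+(-14)=27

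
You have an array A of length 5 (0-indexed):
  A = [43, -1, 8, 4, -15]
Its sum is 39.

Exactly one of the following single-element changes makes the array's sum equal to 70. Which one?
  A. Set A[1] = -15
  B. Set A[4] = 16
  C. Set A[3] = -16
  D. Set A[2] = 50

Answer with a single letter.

Option A: A[1] -1->-15, delta=-14, new_sum=39+(-14)=25
Option B: A[4] -15->16, delta=31, new_sum=39+(31)=70 <-- matches target
Option C: A[3] 4->-16, delta=-20, new_sum=39+(-20)=19
Option D: A[2] 8->50, delta=42, new_sum=39+(42)=81

Answer: B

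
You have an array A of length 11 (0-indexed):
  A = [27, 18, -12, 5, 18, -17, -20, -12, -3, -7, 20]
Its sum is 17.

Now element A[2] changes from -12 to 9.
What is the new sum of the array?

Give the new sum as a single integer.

Old value at index 2: -12
New value at index 2: 9
Delta = 9 - -12 = 21
New sum = old_sum + delta = 17 + (21) = 38

Answer: 38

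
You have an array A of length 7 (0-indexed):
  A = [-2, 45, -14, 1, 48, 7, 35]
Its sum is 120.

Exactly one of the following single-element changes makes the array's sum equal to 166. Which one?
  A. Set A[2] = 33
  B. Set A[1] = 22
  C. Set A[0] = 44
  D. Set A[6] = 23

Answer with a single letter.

Option A: A[2] -14->33, delta=47, new_sum=120+(47)=167
Option B: A[1] 45->22, delta=-23, new_sum=120+(-23)=97
Option C: A[0] -2->44, delta=46, new_sum=120+(46)=166 <-- matches target
Option D: A[6] 35->23, delta=-12, new_sum=120+(-12)=108

Answer: C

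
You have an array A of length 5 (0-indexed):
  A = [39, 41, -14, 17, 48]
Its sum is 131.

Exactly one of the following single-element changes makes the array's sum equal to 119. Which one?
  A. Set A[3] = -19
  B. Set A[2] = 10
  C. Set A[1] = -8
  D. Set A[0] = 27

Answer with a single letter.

Option A: A[3] 17->-19, delta=-36, new_sum=131+(-36)=95
Option B: A[2] -14->10, delta=24, new_sum=131+(24)=155
Option C: A[1] 41->-8, delta=-49, new_sum=131+(-49)=82
Option D: A[0] 39->27, delta=-12, new_sum=131+(-12)=119 <-- matches target

Answer: D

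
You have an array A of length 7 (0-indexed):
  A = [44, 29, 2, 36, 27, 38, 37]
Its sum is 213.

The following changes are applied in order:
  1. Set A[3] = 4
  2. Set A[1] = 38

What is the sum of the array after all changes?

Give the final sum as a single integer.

Initial sum: 213
Change 1: A[3] 36 -> 4, delta = -32, sum = 181
Change 2: A[1] 29 -> 38, delta = 9, sum = 190

Answer: 190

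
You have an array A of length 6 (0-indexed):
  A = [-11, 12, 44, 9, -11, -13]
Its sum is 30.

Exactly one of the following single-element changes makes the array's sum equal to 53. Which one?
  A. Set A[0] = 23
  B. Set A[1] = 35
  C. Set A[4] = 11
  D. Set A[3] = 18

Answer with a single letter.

Option A: A[0] -11->23, delta=34, new_sum=30+(34)=64
Option B: A[1] 12->35, delta=23, new_sum=30+(23)=53 <-- matches target
Option C: A[4] -11->11, delta=22, new_sum=30+(22)=52
Option D: A[3] 9->18, delta=9, new_sum=30+(9)=39

Answer: B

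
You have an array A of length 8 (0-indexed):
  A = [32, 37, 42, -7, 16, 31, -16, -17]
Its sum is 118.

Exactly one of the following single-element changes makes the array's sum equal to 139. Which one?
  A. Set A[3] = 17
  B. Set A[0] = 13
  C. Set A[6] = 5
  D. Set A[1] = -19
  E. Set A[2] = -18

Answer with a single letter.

Option A: A[3] -7->17, delta=24, new_sum=118+(24)=142
Option B: A[0] 32->13, delta=-19, new_sum=118+(-19)=99
Option C: A[6] -16->5, delta=21, new_sum=118+(21)=139 <-- matches target
Option D: A[1] 37->-19, delta=-56, new_sum=118+(-56)=62
Option E: A[2] 42->-18, delta=-60, new_sum=118+(-60)=58

Answer: C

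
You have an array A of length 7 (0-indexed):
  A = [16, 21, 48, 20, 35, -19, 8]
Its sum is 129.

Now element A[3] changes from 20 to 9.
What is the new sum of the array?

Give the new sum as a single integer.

Answer: 118

Derivation:
Old value at index 3: 20
New value at index 3: 9
Delta = 9 - 20 = -11
New sum = old_sum + delta = 129 + (-11) = 118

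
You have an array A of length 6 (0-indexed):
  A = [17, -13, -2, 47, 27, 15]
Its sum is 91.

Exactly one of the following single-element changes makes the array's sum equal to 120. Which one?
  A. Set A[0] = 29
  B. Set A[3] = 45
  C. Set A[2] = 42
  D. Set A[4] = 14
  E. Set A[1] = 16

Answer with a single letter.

Option A: A[0] 17->29, delta=12, new_sum=91+(12)=103
Option B: A[3] 47->45, delta=-2, new_sum=91+(-2)=89
Option C: A[2] -2->42, delta=44, new_sum=91+(44)=135
Option D: A[4] 27->14, delta=-13, new_sum=91+(-13)=78
Option E: A[1] -13->16, delta=29, new_sum=91+(29)=120 <-- matches target

Answer: E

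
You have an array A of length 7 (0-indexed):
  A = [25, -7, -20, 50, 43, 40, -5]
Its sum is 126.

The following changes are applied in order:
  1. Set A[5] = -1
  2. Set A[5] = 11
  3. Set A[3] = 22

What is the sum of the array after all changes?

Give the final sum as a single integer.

Initial sum: 126
Change 1: A[5] 40 -> -1, delta = -41, sum = 85
Change 2: A[5] -1 -> 11, delta = 12, sum = 97
Change 3: A[3] 50 -> 22, delta = -28, sum = 69

Answer: 69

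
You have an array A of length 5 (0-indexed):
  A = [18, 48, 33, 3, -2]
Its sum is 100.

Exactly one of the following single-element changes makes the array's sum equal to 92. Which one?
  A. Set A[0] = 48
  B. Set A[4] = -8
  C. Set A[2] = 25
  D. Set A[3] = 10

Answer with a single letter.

Answer: C

Derivation:
Option A: A[0] 18->48, delta=30, new_sum=100+(30)=130
Option B: A[4] -2->-8, delta=-6, new_sum=100+(-6)=94
Option C: A[2] 33->25, delta=-8, new_sum=100+(-8)=92 <-- matches target
Option D: A[3] 3->10, delta=7, new_sum=100+(7)=107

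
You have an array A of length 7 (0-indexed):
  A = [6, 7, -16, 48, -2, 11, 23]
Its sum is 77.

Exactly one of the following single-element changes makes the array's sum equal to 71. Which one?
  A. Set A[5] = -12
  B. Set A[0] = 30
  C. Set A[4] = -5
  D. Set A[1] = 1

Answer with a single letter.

Answer: D

Derivation:
Option A: A[5] 11->-12, delta=-23, new_sum=77+(-23)=54
Option B: A[0] 6->30, delta=24, new_sum=77+(24)=101
Option C: A[4] -2->-5, delta=-3, new_sum=77+(-3)=74
Option D: A[1] 7->1, delta=-6, new_sum=77+(-6)=71 <-- matches target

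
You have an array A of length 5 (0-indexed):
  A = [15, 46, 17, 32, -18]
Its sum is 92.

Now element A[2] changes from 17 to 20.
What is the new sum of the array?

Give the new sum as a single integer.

Old value at index 2: 17
New value at index 2: 20
Delta = 20 - 17 = 3
New sum = old_sum + delta = 92 + (3) = 95

Answer: 95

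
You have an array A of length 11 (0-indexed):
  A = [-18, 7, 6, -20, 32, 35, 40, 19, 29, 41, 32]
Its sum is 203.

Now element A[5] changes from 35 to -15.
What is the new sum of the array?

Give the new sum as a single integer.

Answer: 153

Derivation:
Old value at index 5: 35
New value at index 5: -15
Delta = -15 - 35 = -50
New sum = old_sum + delta = 203 + (-50) = 153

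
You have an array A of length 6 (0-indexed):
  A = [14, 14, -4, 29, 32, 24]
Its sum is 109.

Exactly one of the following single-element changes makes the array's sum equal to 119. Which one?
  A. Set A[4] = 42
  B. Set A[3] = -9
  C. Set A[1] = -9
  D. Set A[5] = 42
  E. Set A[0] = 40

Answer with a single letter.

Option A: A[4] 32->42, delta=10, new_sum=109+(10)=119 <-- matches target
Option B: A[3] 29->-9, delta=-38, new_sum=109+(-38)=71
Option C: A[1] 14->-9, delta=-23, new_sum=109+(-23)=86
Option D: A[5] 24->42, delta=18, new_sum=109+(18)=127
Option E: A[0] 14->40, delta=26, new_sum=109+(26)=135

Answer: A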